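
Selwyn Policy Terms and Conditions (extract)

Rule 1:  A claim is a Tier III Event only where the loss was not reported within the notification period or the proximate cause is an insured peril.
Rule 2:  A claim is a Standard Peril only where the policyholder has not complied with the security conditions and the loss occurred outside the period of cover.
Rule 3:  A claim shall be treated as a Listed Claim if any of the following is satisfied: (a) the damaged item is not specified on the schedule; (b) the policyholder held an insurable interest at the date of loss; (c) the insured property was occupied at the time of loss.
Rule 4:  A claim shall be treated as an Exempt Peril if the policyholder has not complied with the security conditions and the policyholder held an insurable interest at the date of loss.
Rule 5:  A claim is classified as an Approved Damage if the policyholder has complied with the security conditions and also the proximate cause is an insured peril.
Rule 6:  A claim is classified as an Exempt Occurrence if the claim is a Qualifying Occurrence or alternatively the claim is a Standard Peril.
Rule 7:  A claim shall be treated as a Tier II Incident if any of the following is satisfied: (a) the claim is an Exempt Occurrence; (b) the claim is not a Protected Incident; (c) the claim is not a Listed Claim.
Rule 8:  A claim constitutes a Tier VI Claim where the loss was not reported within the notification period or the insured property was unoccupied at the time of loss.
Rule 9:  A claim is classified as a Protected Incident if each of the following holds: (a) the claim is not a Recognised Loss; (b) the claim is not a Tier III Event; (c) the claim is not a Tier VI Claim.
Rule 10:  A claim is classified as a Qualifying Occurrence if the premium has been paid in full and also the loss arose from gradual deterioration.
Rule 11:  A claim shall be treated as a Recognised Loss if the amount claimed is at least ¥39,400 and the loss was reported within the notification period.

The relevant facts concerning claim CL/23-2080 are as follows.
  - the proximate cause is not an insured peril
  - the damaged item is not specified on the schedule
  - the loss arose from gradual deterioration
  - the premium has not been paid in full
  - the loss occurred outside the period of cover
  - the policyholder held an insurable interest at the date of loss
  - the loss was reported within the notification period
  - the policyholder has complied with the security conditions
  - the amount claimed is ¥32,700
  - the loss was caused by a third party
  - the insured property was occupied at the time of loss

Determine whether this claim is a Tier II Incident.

No

rule 10 — Qualifying Occurrence: [the premium has been paid in full? no] AND [the loss arose from gradual deterioration? yes] → not satisfied.
rule 2 — Standard Peril: [the policyholder has not complied with the security conditions? no] AND [the loss occurred outside the period of cover? yes] → not satisfied.
rule 6 — Exempt Occurrence: [Qualifying Occurrence (rule 10)? no] OR [Standard Peril (rule 2)? no] → not satisfied.
rule 11 — Recognised Loss: [amount claimed: ¥32,700 ≥ ¥39,400? no] AND [the loss was reported within the notification period? yes] → not satisfied.
rule 1 — Tier III Event: [the loss was not reported within the notification period? no] OR [the proximate cause is an insured peril? no] → not satisfied.
rule 8 — Tier VI Claim: [the loss was not reported within the notification period? no] OR [the insured property was unoccupied at the time of loss? no] → not satisfied.
rule 9 — Protected Incident: [not a Recognised Loss (rule 11)? yes] AND [not a Tier III Event (rule 1)? yes] AND [not a Tier VI Claim (rule 8)? yes] → satisfied.
rule 3 — Listed Claim: [the damaged item is not specified on the schedule? yes] OR [the policyholder held an insurable interest at the date of loss? yes] OR [the insured property was occupied at the time of loss? yes] → satisfied.
rule 7 — Tier II Incident: [Exempt Occurrence (rule 6)? no] OR [not a Protected Incident (rule 9)? no] OR [not a Listed Claim (rule 3)? no] → not satisfied.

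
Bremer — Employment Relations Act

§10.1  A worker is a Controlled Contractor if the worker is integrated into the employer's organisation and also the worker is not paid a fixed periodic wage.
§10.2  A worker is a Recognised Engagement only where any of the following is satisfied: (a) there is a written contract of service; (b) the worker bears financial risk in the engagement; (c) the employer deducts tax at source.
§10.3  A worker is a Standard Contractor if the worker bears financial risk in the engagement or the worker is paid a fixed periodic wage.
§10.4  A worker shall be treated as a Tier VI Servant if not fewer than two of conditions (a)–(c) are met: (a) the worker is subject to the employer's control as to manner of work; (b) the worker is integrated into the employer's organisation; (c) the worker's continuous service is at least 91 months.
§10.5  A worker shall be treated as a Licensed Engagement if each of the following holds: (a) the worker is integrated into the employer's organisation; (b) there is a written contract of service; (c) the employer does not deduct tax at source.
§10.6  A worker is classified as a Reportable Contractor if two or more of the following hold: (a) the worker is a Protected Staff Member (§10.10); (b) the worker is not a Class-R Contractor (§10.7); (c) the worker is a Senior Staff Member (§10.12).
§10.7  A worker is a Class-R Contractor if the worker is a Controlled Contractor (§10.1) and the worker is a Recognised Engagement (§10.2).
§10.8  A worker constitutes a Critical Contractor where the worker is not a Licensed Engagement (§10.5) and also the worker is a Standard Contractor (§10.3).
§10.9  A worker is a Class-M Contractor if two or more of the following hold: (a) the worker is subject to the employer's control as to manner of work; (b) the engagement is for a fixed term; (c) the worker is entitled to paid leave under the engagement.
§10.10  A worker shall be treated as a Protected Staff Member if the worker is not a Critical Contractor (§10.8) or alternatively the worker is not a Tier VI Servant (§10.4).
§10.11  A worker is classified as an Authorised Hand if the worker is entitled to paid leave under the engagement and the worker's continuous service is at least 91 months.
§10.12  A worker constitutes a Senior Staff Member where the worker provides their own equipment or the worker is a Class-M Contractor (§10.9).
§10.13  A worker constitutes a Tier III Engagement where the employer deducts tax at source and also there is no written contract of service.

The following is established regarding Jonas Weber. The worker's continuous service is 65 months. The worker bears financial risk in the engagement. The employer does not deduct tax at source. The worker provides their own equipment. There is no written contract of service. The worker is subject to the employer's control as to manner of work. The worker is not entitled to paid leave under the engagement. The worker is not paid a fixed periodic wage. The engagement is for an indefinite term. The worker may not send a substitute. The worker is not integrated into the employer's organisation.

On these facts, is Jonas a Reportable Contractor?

§10.5 — Licensed Engagement: [the worker is integrated into the employer's organisation? no] AND [there is a written contract of service? no] AND [the employer does not deduct tax at source? yes] → not satisfied.
§10.3 — Standard Contractor: [the worker bears financial risk in the engagement? yes] OR [the worker is paid a fixed periodic wage? no] → satisfied.
§10.8 — Critical Contractor: [not a Licensed Engagement (§10.5)? yes] AND [Standard Contractor (§10.3)? yes] → satisfied.
§10.4 — Tier VI Servant: the worker is subject to the employer's control as to manner of work? yes; the worker is integrated into the employer's organisation? no; worker's continuous service: 65 months ≥ 91 months? no — 1 of 3 hold (need ≥2) → not satisfied.
§10.10 — Protected Staff Member: [not a Critical Contractor (§10.8)? no] OR [not a Tier VI Servant (§10.4)? yes] → satisfied.
§10.1 — Controlled Contractor: [the worker is integrated into the employer's organisation? no] AND [the worker is not paid a fixed periodic wage? yes] → not satisfied.
§10.2 — Recognised Engagement: [there is a written contract of service? no] OR [the worker bears financial risk in the engagement? yes] OR [the employer deducts tax at source? no] → satisfied.
§10.7 — Class-R Contractor: [Controlled Contractor (§10.1)? no] AND [Recognised Engagement (§10.2)? yes] → not satisfied.
§10.9 — Class-M Contractor: the worker is subject to the employer's control as to manner of work? yes; the engagement is for a fixed term? no; the worker is entitled to paid leave under the engagement? no — 1 of 3 hold (need ≥2) → not satisfied.
§10.12 — Senior Staff Member: [the worker provides their own equipment? yes] OR [Class-M Contractor (§10.9)? no] → satisfied.
§10.6 — Reportable Contractor: Protected Staff Member (§10.10)? yes; not a Class-R Contractor (§10.7)? yes; Senior Staff Member (§10.12)? yes — 3 of 3 hold (need ≥2) → satisfied.

Yes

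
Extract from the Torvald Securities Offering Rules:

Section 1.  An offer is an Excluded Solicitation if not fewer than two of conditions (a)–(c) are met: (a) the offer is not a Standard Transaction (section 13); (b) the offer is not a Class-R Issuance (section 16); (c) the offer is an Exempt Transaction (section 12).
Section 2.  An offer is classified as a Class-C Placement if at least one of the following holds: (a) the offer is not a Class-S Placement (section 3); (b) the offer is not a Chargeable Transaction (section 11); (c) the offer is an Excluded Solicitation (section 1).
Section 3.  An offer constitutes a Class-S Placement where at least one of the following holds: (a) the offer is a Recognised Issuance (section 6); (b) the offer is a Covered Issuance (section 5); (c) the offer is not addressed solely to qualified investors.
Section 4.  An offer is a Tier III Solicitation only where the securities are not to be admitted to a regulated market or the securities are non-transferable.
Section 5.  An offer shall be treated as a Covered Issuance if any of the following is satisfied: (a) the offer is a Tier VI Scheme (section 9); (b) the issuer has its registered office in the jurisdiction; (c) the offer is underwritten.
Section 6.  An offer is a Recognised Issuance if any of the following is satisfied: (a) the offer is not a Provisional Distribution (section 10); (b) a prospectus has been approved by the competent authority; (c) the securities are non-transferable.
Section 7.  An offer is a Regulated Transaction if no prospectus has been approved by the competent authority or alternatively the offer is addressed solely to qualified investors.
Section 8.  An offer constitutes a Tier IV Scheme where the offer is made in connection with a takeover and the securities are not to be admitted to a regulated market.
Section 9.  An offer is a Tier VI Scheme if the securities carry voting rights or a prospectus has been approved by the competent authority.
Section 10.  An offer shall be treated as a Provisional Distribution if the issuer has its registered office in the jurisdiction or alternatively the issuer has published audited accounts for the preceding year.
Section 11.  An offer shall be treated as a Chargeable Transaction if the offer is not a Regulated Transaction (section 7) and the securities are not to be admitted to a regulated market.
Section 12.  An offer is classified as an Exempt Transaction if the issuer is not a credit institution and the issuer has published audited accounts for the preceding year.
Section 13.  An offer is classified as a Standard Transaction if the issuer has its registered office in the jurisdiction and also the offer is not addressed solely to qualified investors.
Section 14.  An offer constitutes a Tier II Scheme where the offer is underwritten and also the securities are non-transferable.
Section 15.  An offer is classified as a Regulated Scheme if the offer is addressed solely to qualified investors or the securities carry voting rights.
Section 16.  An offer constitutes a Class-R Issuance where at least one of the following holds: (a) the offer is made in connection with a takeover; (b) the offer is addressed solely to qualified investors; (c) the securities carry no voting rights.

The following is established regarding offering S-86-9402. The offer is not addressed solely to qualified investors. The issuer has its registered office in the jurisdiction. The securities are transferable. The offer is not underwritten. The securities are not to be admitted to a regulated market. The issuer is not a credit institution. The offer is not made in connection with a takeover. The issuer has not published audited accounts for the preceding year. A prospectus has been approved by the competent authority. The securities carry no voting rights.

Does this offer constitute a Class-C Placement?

No

section 10 — Provisional Distribution: [the issuer has its registered office in the jurisdiction? yes] OR [the issuer has published audited accounts for the preceding year? no] → satisfied.
section 6 — Recognised Issuance: [not a Provisional Distribution (section 10)? no] OR [a prospectus has been approved by the competent authority? yes] OR [the securities are non-transferable? no] → satisfied.
section 9 — Tier VI Scheme: [the securities carry voting rights? no] OR [a prospectus has been approved by the competent authority? yes] → satisfied.
section 5 — Covered Issuance: [Tier VI Scheme (section 9)? yes] OR [the issuer has its registered office in the jurisdiction? yes] OR [the offer is underwritten? no] → satisfied.
section 3 — Class-S Placement: [Recognised Issuance (section 6)? yes] OR [Covered Issuance (section 5)? yes] OR [the offer is not addressed solely to qualified investors? yes] → satisfied.
section 7 — Regulated Transaction: [no prospectus has been approved by the competent authority? no] OR [the offer is addressed solely to qualified investors? no] → not satisfied.
section 11 — Chargeable Transaction: [not a Regulated Transaction (section 7)? yes] AND [the securities are not to be admitted to a regulated market? yes] → satisfied.
section 13 — Standard Transaction: [the issuer has its registered office in the jurisdiction? yes] AND [the offer is not addressed solely to qualified investors? yes] → satisfied.
section 16 — Class-R Issuance: [the offer is made in connection with a takeover? no] OR [the offer is addressed solely to qualified investors? no] OR [the securities carry no voting rights? yes] → satisfied.
section 12 — Exempt Transaction: [the issuer is not a credit institution? yes] AND [the issuer has published audited accounts for the preceding year? no] → not satisfied.
section 1 — Excluded Solicitation: not a Standard Transaction (section 13)? no; not a Class-R Issuance (section 16)? no; Exempt Transaction (section 12)? no — 0 of 3 hold (need ≥2) → not satisfied.
section 2 — Class-C Placement: [not a Class-S Placement (section 3)? no] OR [not a Chargeable Transaction (section 11)? no] OR [Excluded Solicitation (section 1)? no] → not satisfied.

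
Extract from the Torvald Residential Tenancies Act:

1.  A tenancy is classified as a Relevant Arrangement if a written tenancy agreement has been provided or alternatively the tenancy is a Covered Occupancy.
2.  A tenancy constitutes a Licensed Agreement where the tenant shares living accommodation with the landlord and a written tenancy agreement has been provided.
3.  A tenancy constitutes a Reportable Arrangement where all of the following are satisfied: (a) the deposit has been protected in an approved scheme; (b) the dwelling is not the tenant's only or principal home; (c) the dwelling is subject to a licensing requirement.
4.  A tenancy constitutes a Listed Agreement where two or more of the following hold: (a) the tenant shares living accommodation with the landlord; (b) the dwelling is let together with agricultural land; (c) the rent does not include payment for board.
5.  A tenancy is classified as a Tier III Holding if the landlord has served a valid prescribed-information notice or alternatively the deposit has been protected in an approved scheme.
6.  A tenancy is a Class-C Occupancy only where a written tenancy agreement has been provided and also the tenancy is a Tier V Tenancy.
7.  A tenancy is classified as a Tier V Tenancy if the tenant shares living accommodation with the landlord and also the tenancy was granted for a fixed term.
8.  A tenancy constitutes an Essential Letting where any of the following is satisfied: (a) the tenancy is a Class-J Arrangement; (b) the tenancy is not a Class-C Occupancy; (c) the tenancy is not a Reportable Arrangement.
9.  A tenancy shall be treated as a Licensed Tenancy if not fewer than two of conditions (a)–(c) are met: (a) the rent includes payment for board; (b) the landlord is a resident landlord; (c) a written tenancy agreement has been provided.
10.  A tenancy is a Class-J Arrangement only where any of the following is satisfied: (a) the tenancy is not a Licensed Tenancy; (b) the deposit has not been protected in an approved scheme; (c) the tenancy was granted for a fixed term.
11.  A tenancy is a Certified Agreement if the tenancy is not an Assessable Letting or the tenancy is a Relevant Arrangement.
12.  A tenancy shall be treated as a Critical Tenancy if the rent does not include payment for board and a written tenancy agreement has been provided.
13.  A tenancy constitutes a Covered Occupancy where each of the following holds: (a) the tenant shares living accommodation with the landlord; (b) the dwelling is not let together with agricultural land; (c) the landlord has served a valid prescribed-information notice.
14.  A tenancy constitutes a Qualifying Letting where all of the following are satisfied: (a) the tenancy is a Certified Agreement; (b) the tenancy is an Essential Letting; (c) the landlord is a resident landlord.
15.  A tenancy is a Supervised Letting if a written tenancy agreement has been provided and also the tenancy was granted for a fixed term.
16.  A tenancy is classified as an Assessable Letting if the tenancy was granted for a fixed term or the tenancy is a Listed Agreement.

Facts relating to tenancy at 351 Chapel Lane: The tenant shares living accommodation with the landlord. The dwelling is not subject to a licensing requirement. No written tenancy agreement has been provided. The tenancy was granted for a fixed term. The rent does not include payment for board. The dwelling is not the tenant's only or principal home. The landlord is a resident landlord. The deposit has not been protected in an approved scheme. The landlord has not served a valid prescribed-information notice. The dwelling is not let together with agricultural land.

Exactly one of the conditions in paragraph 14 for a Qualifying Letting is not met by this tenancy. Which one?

Under paragraph 4: the tenant shares living accommodation with the landlord? yes; the dwelling is let together with agricultural land? no; the rent does not include payment for board? yes — 2 of 3 hold (need ≥2) → satisfied.
Under paragraph 16: the tenancy was granted for a fixed term? yes; or Listed Agreement (paragraph 4)? yes. So the tenancy is an Assessable Letting.
Under paragraph 13: the tenant shares living accommodation with the landlord? yes; and the dwelling is not let together with agricultural land? yes; and the landlord has served a valid prescribed-information notice? no. So the tenancy is not a Covered Occupancy.
Under paragraph 1: a written tenancy agreement has been provided? no; or Covered Occupancy (paragraph 13)? no. So the tenancy is not a Relevant Arrangement.
Under paragraph 11: not an Assessable Letting (paragraph 16)? no; or Relevant Arrangement (paragraph 1)? no. So the tenancy is not a Certified Agreement.
Under paragraph 9: the rent includes payment for board? no; the landlord is a resident landlord? yes; a written tenancy agreement has been provided? no — 1 of 3 hold (need ≥2) → not satisfied.
Under paragraph 10: not a Licensed Tenancy (paragraph 9)? yes; or the deposit has not been protected in an approved scheme? yes; or the tenancy was granted for a fixed term? yes. So the tenancy is a Class-J Arrangement.
Under paragraph 7: the tenant shares living accommodation with the landlord? yes; and the tenancy was granted for a fixed term? yes. So the tenancy is a Tier V Tenancy.
Under paragraph 6: a written tenancy agreement has been provided? no; and Tier V Tenancy (paragraph 7)? yes. So the tenancy is not a Class-C Occupancy.
Under paragraph 3: the deposit has been protected in an approved scheme? no; and the dwelling is not the tenant's only or principal home? yes; and the dwelling is subject to a licensing requirement? no. So the tenancy is not a Reportable Arrangement.
Under paragraph 8: Class-J Arrangement (paragraph 10)? yes; or not a Class-C Occupancy (paragraph 6)? yes; or not a Reportable Arrangement (paragraph 3)? yes. So the tenancy is an Essential Letting.
Under paragraph 14: Certified Agreement (paragraph 11)? no; and Essential Letting (paragraph 8)? yes; and the landlord is a resident landlord? yes. So the tenancy is not a Qualifying Letting.

Certified Agreement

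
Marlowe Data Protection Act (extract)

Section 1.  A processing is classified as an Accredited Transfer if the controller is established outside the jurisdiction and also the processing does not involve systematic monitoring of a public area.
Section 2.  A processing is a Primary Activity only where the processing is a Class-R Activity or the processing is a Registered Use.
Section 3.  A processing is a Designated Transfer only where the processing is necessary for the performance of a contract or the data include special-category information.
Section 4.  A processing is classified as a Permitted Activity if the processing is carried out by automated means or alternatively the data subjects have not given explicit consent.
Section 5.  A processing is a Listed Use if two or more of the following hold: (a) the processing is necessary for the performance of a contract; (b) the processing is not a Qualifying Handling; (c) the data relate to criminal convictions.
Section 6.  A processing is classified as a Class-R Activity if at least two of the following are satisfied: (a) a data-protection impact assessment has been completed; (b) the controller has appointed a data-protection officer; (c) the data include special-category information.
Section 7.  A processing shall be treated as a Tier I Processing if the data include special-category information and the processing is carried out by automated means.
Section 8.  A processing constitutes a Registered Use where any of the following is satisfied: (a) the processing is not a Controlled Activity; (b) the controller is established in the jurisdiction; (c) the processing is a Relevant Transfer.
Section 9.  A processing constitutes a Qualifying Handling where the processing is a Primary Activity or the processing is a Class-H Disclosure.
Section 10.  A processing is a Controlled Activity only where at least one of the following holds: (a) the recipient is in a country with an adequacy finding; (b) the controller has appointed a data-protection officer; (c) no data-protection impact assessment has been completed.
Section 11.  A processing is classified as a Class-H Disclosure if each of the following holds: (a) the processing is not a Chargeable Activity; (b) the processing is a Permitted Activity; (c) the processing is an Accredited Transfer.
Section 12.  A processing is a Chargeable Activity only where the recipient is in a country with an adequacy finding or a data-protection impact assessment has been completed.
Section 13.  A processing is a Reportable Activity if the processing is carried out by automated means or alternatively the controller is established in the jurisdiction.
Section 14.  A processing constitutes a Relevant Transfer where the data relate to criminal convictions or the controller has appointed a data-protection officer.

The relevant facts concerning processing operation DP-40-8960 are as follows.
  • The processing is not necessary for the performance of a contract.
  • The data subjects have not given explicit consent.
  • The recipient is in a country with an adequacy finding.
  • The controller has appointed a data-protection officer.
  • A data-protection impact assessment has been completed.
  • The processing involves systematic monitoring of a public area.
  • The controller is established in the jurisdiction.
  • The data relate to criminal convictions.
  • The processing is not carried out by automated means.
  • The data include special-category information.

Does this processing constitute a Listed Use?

No

Under section 6: a data-protection impact assessment has been completed? yes; the controller has appointed a data-protection officer? yes; the data include special-category information? yes — 3 of 3 hold (need ≥2) → satisfied.
Under section 10: the recipient is in a country with an adequacy finding? yes; or the controller has appointed a data-protection officer? yes; or no data-protection impact assessment has been completed? no. So the processing is a Controlled Activity.
Under section 14: the data relate to criminal convictions? yes; or the controller has appointed a data-protection officer? yes. So the processing is a Relevant Transfer.
Under section 8: not a Controlled Activity (section 10)? no; or the controller is established in the jurisdiction? yes; or Relevant Transfer (section 14)? yes. So the processing is a Registered Use.
Under section 2: Class-R Activity (section 6)? yes; or Registered Use (section 8)? yes. So the processing is a Primary Activity.
Under section 12: the recipient is in a country with an adequacy finding? yes; or a data-protection impact assessment has been completed? yes. So the processing is a Chargeable Activity.
Under section 4: the processing is carried out by automated means? no; or the data subjects have not given explicit consent? yes. So the processing is a Permitted Activity.
Under section 1: the controller is established outside the jurisdiction? no; and the processing does not involve systematic monitoring of a public area? no. So the processing is not an Accredited Transfer.
Under section 11: not a Chargeable Activity (section 12)? no; and Permitted Activity (section 4)? yes; and Accredited Transfer (section 1)? no. So the processing is not a Class-H Disclosure.
Under section 9: Primary Activity (section 2)? yes; or Class-H Disclosure (section 11)? no. So the processing is a Qualifying Handling.
Under section 5: the processing is necessary for the performance of a contract? no; not a Qualifying Handling (section 9)? no; the data relate to criminal convictions? yes — 1 of 3 hold (need ≥2) → not satisfied.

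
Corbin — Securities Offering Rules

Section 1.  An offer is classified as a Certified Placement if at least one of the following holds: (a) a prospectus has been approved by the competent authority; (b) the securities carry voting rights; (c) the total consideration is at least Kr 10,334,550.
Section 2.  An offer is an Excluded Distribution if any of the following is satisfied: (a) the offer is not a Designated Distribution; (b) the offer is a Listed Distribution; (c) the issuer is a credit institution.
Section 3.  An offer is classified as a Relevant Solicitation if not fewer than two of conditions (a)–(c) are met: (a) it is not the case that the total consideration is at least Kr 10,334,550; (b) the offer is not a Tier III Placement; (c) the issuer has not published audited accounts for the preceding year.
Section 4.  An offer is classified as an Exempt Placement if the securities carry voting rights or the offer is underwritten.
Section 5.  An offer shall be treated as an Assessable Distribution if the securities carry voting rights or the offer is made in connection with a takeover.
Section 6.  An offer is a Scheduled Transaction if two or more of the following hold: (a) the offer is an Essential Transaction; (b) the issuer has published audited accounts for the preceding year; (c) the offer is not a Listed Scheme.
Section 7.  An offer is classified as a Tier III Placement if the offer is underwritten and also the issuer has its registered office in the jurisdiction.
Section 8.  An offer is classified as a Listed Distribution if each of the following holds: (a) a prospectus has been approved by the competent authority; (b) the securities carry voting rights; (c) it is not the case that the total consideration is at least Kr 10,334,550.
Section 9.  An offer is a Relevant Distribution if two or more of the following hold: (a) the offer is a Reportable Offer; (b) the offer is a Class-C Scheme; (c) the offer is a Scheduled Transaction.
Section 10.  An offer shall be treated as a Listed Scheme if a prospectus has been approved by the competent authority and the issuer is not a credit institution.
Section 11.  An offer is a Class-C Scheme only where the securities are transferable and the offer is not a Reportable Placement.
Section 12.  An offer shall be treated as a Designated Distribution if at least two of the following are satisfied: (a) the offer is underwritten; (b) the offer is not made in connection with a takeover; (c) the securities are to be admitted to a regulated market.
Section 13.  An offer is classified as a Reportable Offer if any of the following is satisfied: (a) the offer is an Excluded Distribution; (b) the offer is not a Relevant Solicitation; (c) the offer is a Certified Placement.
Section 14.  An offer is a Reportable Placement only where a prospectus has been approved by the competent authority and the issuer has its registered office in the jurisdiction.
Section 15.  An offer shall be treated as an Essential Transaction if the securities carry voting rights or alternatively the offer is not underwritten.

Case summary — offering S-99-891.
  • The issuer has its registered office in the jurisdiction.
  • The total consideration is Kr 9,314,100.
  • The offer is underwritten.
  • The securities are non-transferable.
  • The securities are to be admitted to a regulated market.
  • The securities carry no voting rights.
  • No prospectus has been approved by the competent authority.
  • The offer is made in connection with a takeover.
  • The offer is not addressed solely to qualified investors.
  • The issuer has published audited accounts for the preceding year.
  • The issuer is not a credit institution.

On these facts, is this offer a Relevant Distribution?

Under section 12: the offer is underwritten? yes; the offer is not made in connection with a takeover? no; the securities are to be admitted to a regulated market? yes — 2 of 3 hold (need ≥2) → satisfied.
Under section 8: a prospectus has been approved by the competent authority? no; and the securities carry voting rights? no; and total consideration: Kr 9,314,100 ≥ Kr 10,334,550? no, so negated condition yes. So the offer is not a Listed Distribution.
Under section 2: not a Designated Distribution (section 12)? no; or Listed Distribution (section 8)? no; or the issuer is a credit institution? no. So the offer is not an Excluded Distribution.
Under section 7: the offer is underwritten? yes; and the issuer has its registered office in the jurisdiction? yes. So the offer is a Tier III Placement.
Under section 3: total consideration: Kr 9,314,100 ≥ Kr 10,334,550? no, so negated condition yes; not a Tier III Placement (section 7)? no; the issuer has not published audited accounts for the preceding year? no — 1 of 3 hold (need ≥2) → not satisfied.
Under section 1: a prospectus has been approved by the competent authority? no; or the securities carry voting rights? no; or total consideration: Kr 9,314,100 ≥ Kr 10,334,550? no. So the offer is not a Certified Placement.
Under section 13: Excluded Distribution (section 2)? no; or not a Relevant Solicitation (section 3)? yes; or Certified Placement (section 1)? no. So the offer is a Reportable Offer.
Under section 14: a prospectus has been approved by the competent authority? no; and the issuer has its registered office in the jurisdiction? yes. So the offer is not a Reportable Placement.
Under section 11: the securities are transferable? no; and not a Reportable Placement (section 14)? yes. So the offer is not a Class-C Scheme.
Under section 15: the securities carry voting rights? no; or the offer is not underwritten? no. So the offer is not an Essential Transaction.
Under section 10: a prospectus has been approved by the competent authority? no; and the issuer is not a credit institution? yes. So the offer is not a Listed Scheme.
Under section 6: Essential Transaction (section 15)? no; the issuer has published audited accounts for the preceding year? yes; not a Listed Scheme (section 10)? yes — 2 of 3 hold (need ≥2) → satisfied.
Under section 9: Reportable Offer (section 13)? yes; Class-C Scheme (section 11)? no; Scheduled Transaction (section 6)? yes — 2 of 3 hold (need ≥2) → satisfied.

Yes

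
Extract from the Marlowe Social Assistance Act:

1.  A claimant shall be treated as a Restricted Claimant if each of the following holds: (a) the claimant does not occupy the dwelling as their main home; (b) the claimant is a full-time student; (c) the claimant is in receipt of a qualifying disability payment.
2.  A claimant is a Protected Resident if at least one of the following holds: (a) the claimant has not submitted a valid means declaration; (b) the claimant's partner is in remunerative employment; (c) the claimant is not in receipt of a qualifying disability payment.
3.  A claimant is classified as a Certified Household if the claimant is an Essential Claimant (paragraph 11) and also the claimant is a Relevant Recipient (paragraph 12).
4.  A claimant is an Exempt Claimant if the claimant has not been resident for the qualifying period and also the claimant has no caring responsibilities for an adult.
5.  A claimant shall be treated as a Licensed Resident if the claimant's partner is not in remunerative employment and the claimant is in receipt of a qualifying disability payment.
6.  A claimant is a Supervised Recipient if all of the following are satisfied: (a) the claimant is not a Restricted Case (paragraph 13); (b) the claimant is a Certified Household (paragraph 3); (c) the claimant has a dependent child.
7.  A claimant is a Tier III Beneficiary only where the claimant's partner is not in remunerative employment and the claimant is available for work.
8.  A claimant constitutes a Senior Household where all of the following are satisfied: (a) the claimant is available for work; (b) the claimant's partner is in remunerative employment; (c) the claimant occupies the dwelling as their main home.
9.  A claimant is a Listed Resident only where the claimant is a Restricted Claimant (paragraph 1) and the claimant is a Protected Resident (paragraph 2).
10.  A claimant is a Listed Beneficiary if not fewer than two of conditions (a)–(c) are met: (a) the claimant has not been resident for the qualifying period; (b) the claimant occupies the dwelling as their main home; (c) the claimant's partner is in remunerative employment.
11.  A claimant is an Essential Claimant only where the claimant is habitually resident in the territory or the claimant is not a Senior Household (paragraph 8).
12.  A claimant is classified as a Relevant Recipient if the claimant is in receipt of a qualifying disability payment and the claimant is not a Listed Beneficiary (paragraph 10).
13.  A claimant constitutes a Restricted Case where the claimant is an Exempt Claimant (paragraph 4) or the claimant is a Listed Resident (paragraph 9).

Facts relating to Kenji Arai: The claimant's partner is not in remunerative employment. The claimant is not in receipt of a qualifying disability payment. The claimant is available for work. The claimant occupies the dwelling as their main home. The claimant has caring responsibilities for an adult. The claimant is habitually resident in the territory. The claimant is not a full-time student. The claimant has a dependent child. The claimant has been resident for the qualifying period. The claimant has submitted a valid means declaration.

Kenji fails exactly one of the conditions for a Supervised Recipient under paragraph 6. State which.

paragraph 4 — Exempt Claimant: [the claimant has not been resident for the qualifying period? no] AND [the claimant has no caring responsibilities for an adult? no] → not satisfied.
paragraph 1 — Restricted Claimant: [the claimant does not occupy the dwelling as their main home? no] AND [the claimant is a full-time student? no] AND [the claimant is in receipt of a qualifying disability payment? no] → not satisfied.
paragraph 2 — Protected Resident: [the claimant has not submitted a valid means declaration? no] OR [the claimant's partner is in remunerative employment? no] OR [the claimant is not in receipt of a qualifying disability payment? yes] → satisfied.
paragraph 9 — Listed Resident: [Restricted Claimant (paragraph 1)? no] AND [Protected Resident (paragraph 2)? yes] → not satisfied.
paragraph 13 — Restricted Case: [Exempt Claimant (paragraph 4)? no] OR [Listed Resident (paragraph 9)? no] → not satisfied.
paragraph 8 — Senior Household: [the claimant is available for work? yes] AND [the claimant's partner is in remunerative employment? no] AND [the claimant occupies the dwelling as their main home? yes] → not satisfied.
paragraph 11 — Essential Claimant: [the claimant is habitually resident in the territory? yes] OR [not a Senior Household (paragraph 8)? yes] → satisfied.
paragraph 10 — Listed Beneficiary: the claimant has not been resident for the qualifying period? no; the claimant occupies the dwelling as their main home? yes; the claimant's partner is in remunerative employment? no — 1 of 3 hold (need ≥2) → not satisfied.
paragraph 12 — Relevant Recipient: [the claimant is in receipt of a qualifying disability payment? no] AND [not a Listed Beneficiary (paragraph 10)? yes] → not satisfied.
paragraph 3 — Certified Household: [Essential Claimant (paragraph 11)? yes] AND [Relevant Recipient (paragraph 12)? no] → not satisfied.
paragraph 6 — Supervised Recipient: [not a Restricted Case (paragraph 13)? yes] AND [Certified Household (paragraph 3)? no] AND [the claimant has a dependent child? yes] → not satisfied.

Certified Household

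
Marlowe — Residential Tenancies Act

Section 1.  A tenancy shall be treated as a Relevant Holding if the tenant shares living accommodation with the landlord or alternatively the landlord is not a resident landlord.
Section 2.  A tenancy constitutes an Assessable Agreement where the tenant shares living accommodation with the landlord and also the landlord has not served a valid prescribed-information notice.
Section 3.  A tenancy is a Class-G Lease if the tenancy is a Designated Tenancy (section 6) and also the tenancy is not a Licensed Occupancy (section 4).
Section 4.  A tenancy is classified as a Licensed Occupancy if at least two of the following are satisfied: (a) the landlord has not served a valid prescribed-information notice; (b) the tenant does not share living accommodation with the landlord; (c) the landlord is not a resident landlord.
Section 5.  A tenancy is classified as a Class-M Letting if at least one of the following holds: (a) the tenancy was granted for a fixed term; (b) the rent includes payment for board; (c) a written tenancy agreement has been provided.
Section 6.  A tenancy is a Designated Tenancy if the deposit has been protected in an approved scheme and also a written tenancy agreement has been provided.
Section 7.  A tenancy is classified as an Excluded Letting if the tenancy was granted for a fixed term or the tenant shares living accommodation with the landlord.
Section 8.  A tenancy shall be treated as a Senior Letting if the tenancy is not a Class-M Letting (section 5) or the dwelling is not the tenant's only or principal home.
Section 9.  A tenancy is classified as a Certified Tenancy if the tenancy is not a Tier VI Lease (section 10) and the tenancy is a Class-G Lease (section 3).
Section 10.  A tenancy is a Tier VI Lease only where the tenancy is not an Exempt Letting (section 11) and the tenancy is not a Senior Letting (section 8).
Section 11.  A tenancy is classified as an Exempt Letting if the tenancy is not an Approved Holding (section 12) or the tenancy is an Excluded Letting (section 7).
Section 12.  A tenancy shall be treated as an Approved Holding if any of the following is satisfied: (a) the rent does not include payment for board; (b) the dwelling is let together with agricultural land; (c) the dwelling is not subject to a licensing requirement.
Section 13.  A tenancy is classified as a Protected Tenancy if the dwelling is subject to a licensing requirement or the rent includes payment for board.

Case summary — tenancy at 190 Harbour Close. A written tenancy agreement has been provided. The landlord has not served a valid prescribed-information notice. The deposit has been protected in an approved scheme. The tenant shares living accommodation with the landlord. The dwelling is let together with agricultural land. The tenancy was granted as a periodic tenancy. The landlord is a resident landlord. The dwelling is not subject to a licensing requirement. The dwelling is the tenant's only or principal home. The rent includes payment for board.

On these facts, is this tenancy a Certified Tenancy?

Yes

Under section 12: the rent does not include payment for board? no; or the dwelling is let together with agricultural land? yes; or the dwelling is not subject to a licensing requirement? yes. So the tenancy is an Approved Holding.
Under section 7: the tenancy was granted for a fixed term? no; or the tenant shares living accommodation with the landlord? yes. So the tenancy is an Excluded Letting.
Under section 11: not an Approved Holding (section 12)? no; or Excluded Letting (section 7)? yes. So the tenancy is an Exempt Letting.
Under section 5: the tenancy was granted for a fixed term? no; or the rent includes payment for board? yes; or a written tenancy agreement has been provided? yes. So the tenancy is a Class-M Letting.
Under section 8: not a Class-M Letting (section 5)? no; or the dwelling is not the tenant's only or principal home? no. So the tenancy is not a Senior Letting.
Under section 10: not an Exempt Letting (section 11)? no; and not a Senior Letting (section 8)? yes. So the tenancy is not a Tier VI Lease.
Under section 6: the deposit has been protected in an approved scheme? yes; and a written tenancy agreement has been provided? yes. So the tenancy is a Designated Tenancy.
Under section 4: the landlord has not served a valid prescribed-information notice? yes; the tenant does not share living accommodation with the landlord? no; the landlord is not a resident landlord? no — 1 of 3 hold (need ≥2) → not satisfied.
Under section 3: Designated Tenancy (section 6)? yes; and not a Licensed Occupancy (section 4)? yes. So the tenancy is a Class-G Lease.
Under section 9: not a Tier VI Lease (section 10)? yes; and Class-G Lease (section 3)? yes. So the tenancy is a Certified Tenancy.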